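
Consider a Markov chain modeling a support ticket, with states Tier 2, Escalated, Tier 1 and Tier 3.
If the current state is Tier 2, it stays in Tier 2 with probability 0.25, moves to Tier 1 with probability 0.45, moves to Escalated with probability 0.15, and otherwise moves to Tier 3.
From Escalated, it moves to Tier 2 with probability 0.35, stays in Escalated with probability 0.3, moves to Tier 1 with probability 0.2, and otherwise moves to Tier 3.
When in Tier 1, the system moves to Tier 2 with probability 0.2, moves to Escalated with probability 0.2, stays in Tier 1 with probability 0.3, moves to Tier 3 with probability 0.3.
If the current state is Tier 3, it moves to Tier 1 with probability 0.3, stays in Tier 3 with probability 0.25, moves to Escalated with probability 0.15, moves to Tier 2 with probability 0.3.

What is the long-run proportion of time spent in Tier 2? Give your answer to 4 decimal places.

Let the stationary distribution be π with π = πP and π_1 + π_2 + π_3 + π_4 = 1.
π_1 = 0.25·π_1 + 0.35·π_2 + 0.2·π_3 + 0.3·π_4
π_2 = 0.15·π_1 + 0.3·π_2 + 0.2·π_3 + 0.15·π_4
π_3 = 0.45·π_1 + 0.2·π_2 + 0.3·π_3 + 0.3·π_4
Solving with the normalization constraint gives π = (0.2645, 0.1953, 0.3201, 0.2200).
So the stationary probability of Tier 2 is 0.2645.

0.2645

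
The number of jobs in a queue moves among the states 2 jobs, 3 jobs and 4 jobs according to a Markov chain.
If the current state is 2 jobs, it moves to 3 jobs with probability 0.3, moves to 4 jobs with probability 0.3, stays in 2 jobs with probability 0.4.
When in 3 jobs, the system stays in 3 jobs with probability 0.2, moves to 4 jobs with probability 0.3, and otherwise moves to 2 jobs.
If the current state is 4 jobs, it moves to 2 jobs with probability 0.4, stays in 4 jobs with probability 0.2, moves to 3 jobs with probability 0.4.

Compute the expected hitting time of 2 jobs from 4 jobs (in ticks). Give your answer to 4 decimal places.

2.3077

Let t(s) be the expected number of ticks to first reach 2 jobs from state s, with t(2 jobs) = 0. Conditioning on the first tick:
t(3 jobs) = 1 + 0.2·t(3 jobs) + 0.3·t(4 jobs)
t(4 jobs) = 1 + 0.4·t(3 jobs) + 0.2·t(4 jobs)
Solving: t(3 jobs) = 2.1154, t(4 jobs) = 2.3077.
Expected ticks from 4 jobs to 2 jobs: 2.3077.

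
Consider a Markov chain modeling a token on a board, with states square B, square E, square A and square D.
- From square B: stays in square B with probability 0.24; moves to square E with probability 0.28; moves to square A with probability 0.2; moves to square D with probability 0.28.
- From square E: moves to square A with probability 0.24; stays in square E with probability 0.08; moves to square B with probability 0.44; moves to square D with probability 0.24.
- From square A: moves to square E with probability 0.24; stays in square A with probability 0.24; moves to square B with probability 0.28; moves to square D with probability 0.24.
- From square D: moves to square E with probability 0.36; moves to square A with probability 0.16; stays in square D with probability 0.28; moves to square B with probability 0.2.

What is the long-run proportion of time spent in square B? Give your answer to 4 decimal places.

0.2866

Let the stationary distribution be π with π = πP and π_1 + π_2 + π_3 + π_4 = 1.
π_1 = 0.24·π_1 + 0.44·π_2 + 0.28·π_3 + 0.2·π_4
π_2 = 0.28·π_1 + 0.08·π_2 + 0.24·π_3 + 0.36·π_4
π_3 = 0.2·π_1 + 0.24·π_2 + 0.24·π_3 + 0.16·π_4
Solving with the normalization constraint gives π = (0.2866, 0.2439, 0.2076, 0.2619).
So the stationary probability of square B is 0.2866.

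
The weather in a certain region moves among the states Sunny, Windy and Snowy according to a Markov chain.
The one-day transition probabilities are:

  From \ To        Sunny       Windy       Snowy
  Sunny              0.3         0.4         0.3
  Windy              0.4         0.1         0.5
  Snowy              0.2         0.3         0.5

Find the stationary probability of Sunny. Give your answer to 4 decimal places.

0.2830

Let the stationary distribution be π with π = πP and π_1 + π_2 + π_3 = 1.
π_1 = 0.3·π_1 + 0.4·π_2 + 0.2·π_3
π_2 = 0.4·π_1 + 0.1·π_2 + 0.3·π_3
Solving with the normalization constraint gives π = (0.2830, 0.2736, 0.4434).
So the stationary probability of Sunny is 0.2830.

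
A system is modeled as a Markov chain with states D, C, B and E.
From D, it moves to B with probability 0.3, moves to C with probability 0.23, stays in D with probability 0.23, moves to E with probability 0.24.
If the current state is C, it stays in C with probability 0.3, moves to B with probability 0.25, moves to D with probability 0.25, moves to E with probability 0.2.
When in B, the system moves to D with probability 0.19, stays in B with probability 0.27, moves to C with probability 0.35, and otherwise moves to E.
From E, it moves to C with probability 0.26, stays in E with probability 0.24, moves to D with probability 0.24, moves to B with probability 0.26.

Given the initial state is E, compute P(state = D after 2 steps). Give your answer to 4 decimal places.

Propagate the distribution vector 2 steps from E.
After 0 steps: (0.0000, 0.0000, 0.0000, 1.0000)
After 1 step: (0.2400, 0.2600, 0.2600, 0.2400)
After 2 steps: (0.2272, 0.2866, 0.2696, 0.2166)
P(in D after 2 steps) = 0.2272

0.2272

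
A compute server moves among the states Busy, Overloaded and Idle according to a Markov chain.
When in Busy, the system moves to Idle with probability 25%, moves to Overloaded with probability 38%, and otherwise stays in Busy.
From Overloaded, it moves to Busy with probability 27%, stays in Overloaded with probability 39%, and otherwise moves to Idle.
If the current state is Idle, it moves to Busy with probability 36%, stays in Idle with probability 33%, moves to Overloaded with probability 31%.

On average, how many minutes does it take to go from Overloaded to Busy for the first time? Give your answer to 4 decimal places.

Let t(s) be the expected number of minutes to first reach Busy from state s, with t(Busy) = 0. Conditioning on the first minute:
t(Overloaded) = 1 + 0.39·t(Overloaded) + 0.34·t(Idle)
t(Idle) = 1 + 0.31·t(Overloaded) + 0.33·t(Idle)
Solving: t(Overloaded) = 3.3300, t(Idle) = 3.0333.
Expected minutes from Overloaded to Busy: 3.3300.

3.3300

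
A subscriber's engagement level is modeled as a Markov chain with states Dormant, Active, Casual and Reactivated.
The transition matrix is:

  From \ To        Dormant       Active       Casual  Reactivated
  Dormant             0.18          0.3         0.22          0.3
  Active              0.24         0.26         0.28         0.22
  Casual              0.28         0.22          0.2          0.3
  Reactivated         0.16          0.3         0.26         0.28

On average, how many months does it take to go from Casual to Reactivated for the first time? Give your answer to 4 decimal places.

3.5710

Let t(s) be the expected number of months to first reach Reactivated from state s, with t(Reactivated) = 0. Conditioning on the first month:
t(Dormant) = 1 + 0.18·t(Dormant) + 0.3·t(Active) + 0.22·t(Casual)
t(Active) = 1 + 0.24·t(Dormant) + 0.26·t(Active) + 0.28·t(Casual)
t(Casual) = 1 + 0.28·t(Dormant) + 0.22·t(Active) + 0.2·t(Casual)
Solving: t(Dormant) = 3.5926, t(Active) = 3.8677, t(Casual) = 3.5710.
Expected months from Casual to Reactivated: 3.5710.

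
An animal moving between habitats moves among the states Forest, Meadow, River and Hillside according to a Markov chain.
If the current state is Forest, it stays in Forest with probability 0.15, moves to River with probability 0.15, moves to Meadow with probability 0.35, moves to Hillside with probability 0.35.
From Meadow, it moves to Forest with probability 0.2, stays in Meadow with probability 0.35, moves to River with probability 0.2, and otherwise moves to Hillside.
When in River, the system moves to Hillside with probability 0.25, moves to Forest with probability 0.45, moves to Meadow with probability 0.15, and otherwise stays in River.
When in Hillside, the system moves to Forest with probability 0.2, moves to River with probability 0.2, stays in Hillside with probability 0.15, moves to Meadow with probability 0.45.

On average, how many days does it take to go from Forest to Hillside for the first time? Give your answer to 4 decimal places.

3.3142

Let t(s) be the expected number of days to first reach Hillside from state s, with t(Hillside) = 0. Conditioning on the first day:
t(Forest) = 1 + 0.15·t(Forest) + 0.35·t(Meadow) + 0.15·t(River)
t(Meadow) = 1 + 0.2·t(Forest) + 0.35·t(Meadow) + 0.2·t(River)
t(River) = 1 + 0.45·t(Forest) + 0.15·t(Meadow) + 0.15·t(River)
Solving: t(Forest) = 3.3142, t(Meadow) = 3.6587, t(River) = 3.5767.
Expected days from Forest to Hillside: 3.3142.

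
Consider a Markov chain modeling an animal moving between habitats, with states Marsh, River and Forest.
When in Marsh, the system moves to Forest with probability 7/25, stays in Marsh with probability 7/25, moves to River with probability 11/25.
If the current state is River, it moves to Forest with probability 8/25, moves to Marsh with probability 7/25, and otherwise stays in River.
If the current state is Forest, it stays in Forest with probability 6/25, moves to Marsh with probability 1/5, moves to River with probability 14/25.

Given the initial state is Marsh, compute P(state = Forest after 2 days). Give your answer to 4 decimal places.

0.2864

Sum over the intermediate state after 1 day:
P = P(Marsh→Marsh)·P(Marsh→Forest) + P(Marsh→River)·P(River→Forest) + P(Marsh→Forest)·P(Forest→Forest)
  = 0.28×0.28 + 0.44×0.32 + 0.28×0.24
  = 0.0784 + 0.1408 + 0.0672 = 0.2864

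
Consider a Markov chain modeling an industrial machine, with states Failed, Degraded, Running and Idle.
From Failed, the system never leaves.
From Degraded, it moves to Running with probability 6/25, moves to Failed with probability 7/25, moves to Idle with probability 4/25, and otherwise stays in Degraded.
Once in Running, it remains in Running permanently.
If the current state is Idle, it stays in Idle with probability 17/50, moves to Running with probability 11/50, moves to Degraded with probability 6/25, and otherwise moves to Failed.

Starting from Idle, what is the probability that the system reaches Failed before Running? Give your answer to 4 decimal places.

Let h(s) be the probability of absorption at Failed starting from transient state s. Then h(Failed) = 1 and h(Running) = 0. By first-step analysis:
h(Degraded) = 0.28·1 + 0.32·h(Degraded) + 0.24·0 + 0.16·h(Idle)
h(Idle) = 0.2·1 + 0.24·h(Degraded) + 0.22·0 + 0.34·h(Idle)
Solving: h(Degraded) = 0.5283, h(Idle) = 0.4951.
Starting from Idle, the probability is 0.4951.

0.4951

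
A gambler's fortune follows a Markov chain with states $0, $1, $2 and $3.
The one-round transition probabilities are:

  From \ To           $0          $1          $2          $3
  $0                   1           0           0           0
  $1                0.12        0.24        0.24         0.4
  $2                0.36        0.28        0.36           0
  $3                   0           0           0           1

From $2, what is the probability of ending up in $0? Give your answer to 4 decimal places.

0.7328

Let h(s) be the probability of absorption at $0 starting from transient state s. Then h($0) = 1 and h($3) = 0. By first-step analysis:
h($1) = 0.12·1 + 0.24·h($1) + 0.24·h($2) + 0.4·0
h($2) = 0.36·1 + 0.28·h($1) + 0.36·h($2)
Solving: h($1) = 0.3893, h($2) = 0.7328.
Starting from $2, the probability is 0.7328.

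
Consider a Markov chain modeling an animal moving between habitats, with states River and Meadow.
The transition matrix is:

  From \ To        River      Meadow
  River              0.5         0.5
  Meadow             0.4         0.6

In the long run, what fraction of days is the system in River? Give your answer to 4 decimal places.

Let the stationary distribution be π with π = πP and π_1 + π_2 = 1.
π_1 = 0.5·π_1 + 0.4·π_2
Solving with the normalization constraint gives π = (0.4444, 0.5556).
So the stationary probability of River is 0.4444.

0.4444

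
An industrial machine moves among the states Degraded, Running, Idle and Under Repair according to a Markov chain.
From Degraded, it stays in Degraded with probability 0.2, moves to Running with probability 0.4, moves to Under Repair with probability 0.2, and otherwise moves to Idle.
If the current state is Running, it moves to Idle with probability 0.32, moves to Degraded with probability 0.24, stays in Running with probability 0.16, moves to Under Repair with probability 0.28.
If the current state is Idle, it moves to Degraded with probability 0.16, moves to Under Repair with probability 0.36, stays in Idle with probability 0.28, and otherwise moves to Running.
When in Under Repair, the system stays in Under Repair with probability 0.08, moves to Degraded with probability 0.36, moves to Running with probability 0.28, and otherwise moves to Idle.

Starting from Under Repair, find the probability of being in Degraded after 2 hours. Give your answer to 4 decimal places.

Propagate the distribution vector 2 hours from Under Repair.
After 0 hours: (0.0000, 0.0000, 0.0000, 1.0000)
After 1 hour: (0.3600, 0.2800, 0.2800, 0.0800)
After 2 hours: (0.2128, 0.2672, 0.2624, 0.2576)
P(in Degraded after 2 hours) = 0.2128

0.2128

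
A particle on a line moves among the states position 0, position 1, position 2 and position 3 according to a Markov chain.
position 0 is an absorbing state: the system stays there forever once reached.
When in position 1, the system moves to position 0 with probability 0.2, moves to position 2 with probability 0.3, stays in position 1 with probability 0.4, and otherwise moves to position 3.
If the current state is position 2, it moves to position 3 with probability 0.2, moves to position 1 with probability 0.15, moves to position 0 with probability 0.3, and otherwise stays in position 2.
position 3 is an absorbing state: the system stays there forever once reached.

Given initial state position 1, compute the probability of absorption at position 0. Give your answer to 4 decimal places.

Let h(s) be the probability of absorption at position 0 starting from transient state s. Then h(position 0) = 1 and h(position 3) = 0. By first-step analysis:
h(position 1) = 0.2·1 + 0.4·h(position 1) + 0.3·h(position 2) + 0.1·0
h(position 2) = 0.3·1 + 0.15·h(position 1) + 0.35·h(position 2) + 0.2·0
Solving: h(position 1) = 0.6377, h(position 2) = 0.6087.
Starting from position 1, the probability is 0.6377.

0.6377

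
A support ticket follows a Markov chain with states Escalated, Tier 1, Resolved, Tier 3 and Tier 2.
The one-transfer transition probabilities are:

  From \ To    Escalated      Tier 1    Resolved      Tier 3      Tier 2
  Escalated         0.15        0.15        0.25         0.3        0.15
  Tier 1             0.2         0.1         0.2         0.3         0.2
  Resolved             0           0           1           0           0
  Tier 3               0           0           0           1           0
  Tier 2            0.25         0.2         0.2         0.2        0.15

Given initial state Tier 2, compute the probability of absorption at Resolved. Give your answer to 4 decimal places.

0.4687

Let h(s) be the probability of absorption at Resolved starting from transient state s. Then h(Resolved) = 1 and h(Tier 3) = 0. By first-step analysis:
h(Escalated) = 0.15·h(Escalated) + 0.15·h(Tier 1) + 0.25·1 + 0.3·0 + 0.15·h(Tier 2)
h(Tier 1) = 0.2·h(Escalated) + 0.1·h(Tier 1) + 0.2·1 + 0.3·0 + 0.2·h(Tier 2)
h(Tier 2) = 0.25·h(Escalated) + 0.2·h(Tier 1) + 0.2·1 + 0.2·0 + 0.15·h(Tier 2)
Solving: h(Escalated) = 0.4522, h(Tier 1) = 0.4269, h(Tier 2) = 0.4687.
Starting from Tier 2, the probability is 0.4687.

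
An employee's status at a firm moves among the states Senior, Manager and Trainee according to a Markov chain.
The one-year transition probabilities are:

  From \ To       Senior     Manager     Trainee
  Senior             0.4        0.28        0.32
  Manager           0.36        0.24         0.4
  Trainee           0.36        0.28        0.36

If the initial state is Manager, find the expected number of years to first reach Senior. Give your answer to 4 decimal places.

2.7778

Let t(s) be the expected number of years to first reach Senior from state s, with t(Senior) = 0. Conditioning on the first year:
t(Manager) = 1 + 0.24·t(Manager) + 0.4·t(Trainee)
t(Trainee) = 1 + 0.28·t(Manager) + 0.36·t(Trainee)
Solving: t(Manager) = 2.7778, t(Trainee) = 2.7778.
Expected years from Manager to Senior: 2.7778.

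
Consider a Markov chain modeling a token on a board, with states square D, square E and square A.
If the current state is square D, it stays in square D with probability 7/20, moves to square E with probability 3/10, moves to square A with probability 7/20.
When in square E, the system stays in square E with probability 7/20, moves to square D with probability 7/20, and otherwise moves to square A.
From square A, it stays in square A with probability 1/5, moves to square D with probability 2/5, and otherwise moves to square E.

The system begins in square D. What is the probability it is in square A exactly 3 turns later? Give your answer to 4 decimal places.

0.2901

Propagate the distribution vector 3 turns from square D.
After 0 turns: (1.0000, 0.0000, 0.0000)
After 1 turn: (0.3500, 0.3000, 0.3500)
After 2 turns: (0.3675, 0.3500, 0.2825)
After 3 turns: (0.3641, 0.3458, 0.2901)
P(in square A after 3 turns) = 0.2901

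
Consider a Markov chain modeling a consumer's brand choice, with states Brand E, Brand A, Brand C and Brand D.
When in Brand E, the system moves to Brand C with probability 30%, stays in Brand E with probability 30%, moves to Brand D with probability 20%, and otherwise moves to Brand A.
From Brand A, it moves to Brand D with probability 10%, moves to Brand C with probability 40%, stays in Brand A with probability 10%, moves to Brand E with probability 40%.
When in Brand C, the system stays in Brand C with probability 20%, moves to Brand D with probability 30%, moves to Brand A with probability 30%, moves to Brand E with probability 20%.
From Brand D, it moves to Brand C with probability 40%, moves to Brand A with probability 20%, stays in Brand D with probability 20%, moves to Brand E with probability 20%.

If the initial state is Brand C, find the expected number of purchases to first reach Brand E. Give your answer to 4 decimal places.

Let t(s) be the expected number of purchases to first reach Brand E from state s, with t(Brand E) = 0. Conditioning on the first purchase:
t(Brand A) = 1 + 0.1·t(Brand A) + 0.4·t(Brand C) + 0.1·t(Brand D)
t(Brand C) = 1 + 0.3·t(Brand A) + 0.2·t(Brand C) + 0.3·t(Brand D)
t(Brand D) = 1 + 0.2·t(Brand A) + 0.4·t(Brand C) + 0.2·t(Brand D)
Solving: t(Brand A) = 3.3750, t(Brand C) = 4.0625, t(Brand D) = 4.1250.
Expected purchases from Brand C to Brand E: 4.0625.

4.0625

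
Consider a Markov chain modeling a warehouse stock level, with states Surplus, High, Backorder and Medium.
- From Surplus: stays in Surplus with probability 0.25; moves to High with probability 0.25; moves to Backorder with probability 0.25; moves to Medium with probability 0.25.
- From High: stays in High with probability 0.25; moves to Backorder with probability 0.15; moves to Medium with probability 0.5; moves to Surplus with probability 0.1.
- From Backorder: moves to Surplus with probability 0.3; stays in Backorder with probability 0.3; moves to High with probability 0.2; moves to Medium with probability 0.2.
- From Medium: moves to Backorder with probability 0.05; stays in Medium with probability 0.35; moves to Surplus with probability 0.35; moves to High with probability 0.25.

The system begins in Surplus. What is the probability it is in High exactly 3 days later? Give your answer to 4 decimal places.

Propagate the distribution vector 3 days from Surplus.
After 0 days: (1.0000, 0.0000, 0.0000, 0.0000)
After 1 day: (0.2500, 0.2500, 0.2500, 0.2500)
After 2 days: (0.2500, 0.2375, 0.1875, 0.3250)
After 3 days: (0.2563, 0.2406, 0.1706, 0.3325)
P(in High after 3 days) = 0.2406

0.2406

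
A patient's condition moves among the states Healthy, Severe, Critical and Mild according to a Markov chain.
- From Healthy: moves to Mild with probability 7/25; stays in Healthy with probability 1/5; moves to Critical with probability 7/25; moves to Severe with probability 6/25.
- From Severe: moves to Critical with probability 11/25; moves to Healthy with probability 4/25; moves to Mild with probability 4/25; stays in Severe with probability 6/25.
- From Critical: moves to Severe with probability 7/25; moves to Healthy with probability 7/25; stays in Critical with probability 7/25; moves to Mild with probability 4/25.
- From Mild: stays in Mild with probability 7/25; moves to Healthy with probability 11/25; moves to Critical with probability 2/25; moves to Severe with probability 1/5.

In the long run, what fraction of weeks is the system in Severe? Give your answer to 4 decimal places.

Let the stationary distribution be π with π = πP and π_1 + π_2 + π_3 + π_4 = 1.
π_1 = 0.2·π_1 + 0.16·π_2 + 0.28·π_3 + 0.44·π_4
π_2 = 0.24·π_1 + 0.24·π_2 + 0.28·π_3 + 0.2·π_4
π_3 = 0.28·π_1 + 0.44·π_2 + 0.28·π_3 + 0.08·π_4
Solving with the normalization constraint gives π = (0.2646, 0.2423, 0.2752, 0.2179).
So the stationary probability of Severe is 0.2423.

0.2423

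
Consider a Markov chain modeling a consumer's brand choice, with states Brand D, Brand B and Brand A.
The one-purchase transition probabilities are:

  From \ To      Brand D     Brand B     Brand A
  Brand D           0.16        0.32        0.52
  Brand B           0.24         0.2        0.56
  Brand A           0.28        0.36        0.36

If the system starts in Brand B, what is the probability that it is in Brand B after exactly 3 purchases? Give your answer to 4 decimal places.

0.2993

Propagate the distribution vector 3 purchases from Brand B.
After 0 purchases: (0.0000, 1.0000, 0.0000)
After 1 purchase: (0.2400, 0.2000, 0.5600)
After 2 purchases: (0.2432, 0.3184, 0.4384)
After 3 purchases: (0.2381, 0.2993, 0.4626)
P(in Brand B after 3 purchases) = 0.2993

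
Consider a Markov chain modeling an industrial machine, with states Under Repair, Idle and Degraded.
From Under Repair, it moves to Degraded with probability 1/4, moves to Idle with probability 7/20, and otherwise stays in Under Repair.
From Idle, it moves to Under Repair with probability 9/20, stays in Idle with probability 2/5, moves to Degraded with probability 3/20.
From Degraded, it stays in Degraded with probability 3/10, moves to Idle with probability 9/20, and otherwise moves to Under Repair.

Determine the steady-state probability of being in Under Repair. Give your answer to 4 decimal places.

0.3863

Let the stationary distribution be π with π = πP and π_1 + π_2 + π_3 = 1.
π_1 = 0.4·π_1 + 0.45·π_2 + 0.25·π_3
π_2 = 0.35·π_1 + 0.4·π_2 + 0.45·π_3
Solving with the normalization constraint gives π = (0.3863, 0.3918, 0.2219).
So the stationary probability of Under Repair is 0.3863.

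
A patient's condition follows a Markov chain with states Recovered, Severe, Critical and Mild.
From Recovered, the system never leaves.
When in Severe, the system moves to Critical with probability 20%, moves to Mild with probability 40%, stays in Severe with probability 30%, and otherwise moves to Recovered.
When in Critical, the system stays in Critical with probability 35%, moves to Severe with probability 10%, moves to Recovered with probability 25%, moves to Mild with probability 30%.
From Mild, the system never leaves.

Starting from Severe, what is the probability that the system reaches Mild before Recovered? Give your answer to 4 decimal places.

0.7356

Let h(s) be the probability of absorption at Mild starting from transient state s. Then h(Mild) = 1 and h(Recovered) = 0. By first-step analysis:
h(Severe) = 0.1·0 + 0.3·h(Severe) + 0.2·h(Critical) + 0.4·1
h(Critical) = 0.25·0 + 0.1·h(Severe) + 0.35·h(Critical) + 0.3·1
Solving: h(Severe) = 0.7356, h(Critical) = 0.5747.
Starting from Severe, the probability is 0.7356.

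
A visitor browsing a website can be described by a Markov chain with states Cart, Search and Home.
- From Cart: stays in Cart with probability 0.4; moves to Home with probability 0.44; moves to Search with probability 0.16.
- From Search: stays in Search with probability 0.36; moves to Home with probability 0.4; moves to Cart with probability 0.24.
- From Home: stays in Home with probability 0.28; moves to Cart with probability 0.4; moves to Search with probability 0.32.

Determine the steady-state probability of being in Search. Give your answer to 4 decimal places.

0.2740

Let the stationary distribution be π with π = πP and π_1 + π_2 + π_3 = 1.
π_1 = 0.4·π_1 + 0.24·π_2 + 0.4·π_3
π_2 = 0.16·π_1 + 0.36·π_2 + 0.32·π_3
Solving with the normalization constraint gives π = (0.3562, 0.2740, 0.3699).
So the stationary probability of Search is 0.2740.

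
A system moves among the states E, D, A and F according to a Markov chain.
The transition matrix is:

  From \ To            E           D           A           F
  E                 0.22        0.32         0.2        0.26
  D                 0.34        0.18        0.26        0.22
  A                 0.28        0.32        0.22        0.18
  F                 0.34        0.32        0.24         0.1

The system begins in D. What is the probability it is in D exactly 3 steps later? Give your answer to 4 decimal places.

0.2787

Propagate the distribution vector 3 steps from D.
After 0 steps: (0.0000, 1.0000, 0.0000, 0.0000)
After 1 step: (0.3400, 0.1800, 0.2600, 0.2200)
After 2 steps: (0.2836, 0.2948, 0.2248, 0.1968)
After 3 steps: (0.2925, 0.2787, 0.2301, 0.1987)
P(in D after 3 steps) = 0.2787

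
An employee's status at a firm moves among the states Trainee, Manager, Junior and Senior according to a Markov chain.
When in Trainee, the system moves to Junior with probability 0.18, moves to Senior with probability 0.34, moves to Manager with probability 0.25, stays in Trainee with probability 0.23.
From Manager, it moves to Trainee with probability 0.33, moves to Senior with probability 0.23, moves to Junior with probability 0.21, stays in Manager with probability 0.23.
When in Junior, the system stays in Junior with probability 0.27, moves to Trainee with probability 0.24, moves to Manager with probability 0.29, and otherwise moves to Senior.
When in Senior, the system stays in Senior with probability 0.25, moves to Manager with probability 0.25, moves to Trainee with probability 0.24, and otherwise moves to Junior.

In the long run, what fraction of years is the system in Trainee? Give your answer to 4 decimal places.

Let the stationary distribution be π with π = πP and π_1 + π_2 + π_3 + π_4 = 1.
π_1 = 0.23·π_1 + 0.33·π_2 + 0.24·π_3 + 0.24·π_4
π_2 = 0.25·π_1 + 0.23·π_2 + 0.29·π_3 + 0.25·π_4
π_3 = 0.18·π_1 + 0.21·π_2 + 0.27·π_3 + 0.26·π_4
Solving with the normalization constraint gives π = (0.2603, 0.2541, 0.2288, 0.2569).
So the stationary probability of Trainee is 0.2603.

0.2603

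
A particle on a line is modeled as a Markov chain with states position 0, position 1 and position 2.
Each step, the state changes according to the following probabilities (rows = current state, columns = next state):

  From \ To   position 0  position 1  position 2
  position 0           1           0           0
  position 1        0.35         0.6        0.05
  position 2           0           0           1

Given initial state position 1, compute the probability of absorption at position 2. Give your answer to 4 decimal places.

Let h(s) be the probability of absorption at position 2 starting from transient state s. Then h(position 2) = 1 and h(position 0) = 0. By first-step analysis:
h(position 1) = 0.35·0 + 0.6·h(position 1) + 0.05·1
Solving: h(position 1) = 0.1250.
Starting from position 1, the probability is 0.1250.

0.1250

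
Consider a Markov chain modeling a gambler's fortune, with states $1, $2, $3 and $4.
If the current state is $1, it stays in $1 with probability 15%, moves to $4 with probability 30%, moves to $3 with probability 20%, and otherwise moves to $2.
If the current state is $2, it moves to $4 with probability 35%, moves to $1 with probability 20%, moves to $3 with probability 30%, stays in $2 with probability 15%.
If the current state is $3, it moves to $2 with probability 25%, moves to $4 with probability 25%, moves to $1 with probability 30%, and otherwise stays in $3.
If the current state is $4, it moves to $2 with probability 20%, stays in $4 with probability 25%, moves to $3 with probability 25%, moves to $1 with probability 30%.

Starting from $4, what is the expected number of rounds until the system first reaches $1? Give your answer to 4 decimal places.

Let t(s) be the expected number of rounds to first reach $1 from state s, with t($1) = 0. Conditioning on the first round:
t($2) = 1 + 0.15·t($2) + 0.3·t($3) + 0.35·t($4)
t($3) = 1 + 0.25·t($2) + 0.2·t($3) + 0.25·t($4)
t($4) = 1 + 0.2·t($2) + 0.25·t($3) + 0.25·t($4)
Solving: t($2) = 3.9155, t($3) = 3.5906, t($4) = 3.5743.
Expected rounds from $4 to $1: 3.5743.

3.5743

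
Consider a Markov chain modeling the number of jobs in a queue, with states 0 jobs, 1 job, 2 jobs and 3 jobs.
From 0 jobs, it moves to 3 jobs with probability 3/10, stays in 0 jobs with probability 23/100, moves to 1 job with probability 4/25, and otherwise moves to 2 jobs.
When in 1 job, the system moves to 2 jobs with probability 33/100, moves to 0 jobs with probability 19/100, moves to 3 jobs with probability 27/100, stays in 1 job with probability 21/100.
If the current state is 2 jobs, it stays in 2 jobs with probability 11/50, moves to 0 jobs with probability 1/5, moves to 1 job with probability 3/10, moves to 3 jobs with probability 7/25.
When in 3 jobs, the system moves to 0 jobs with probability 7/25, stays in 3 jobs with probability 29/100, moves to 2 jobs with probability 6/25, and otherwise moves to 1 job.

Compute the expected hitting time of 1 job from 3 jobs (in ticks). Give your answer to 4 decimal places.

Let t(s) be the expected number of ticks to first reach 1 job from state s, with t(1 job) = 0. Conditioning on the first tick:
t(0 jobs) = 1 + 0.23·t(0 jobs) + 0.31·t(2 jobs) + 0.3·t(3 jobs)
t(2 jobs) = 1 + 0.2·t(0 jobs) + 0.22·t(2 jobs) + 0.28·t(3 jobs)
t(3 jobs) = 1 + 0.28·t(0 jobs) + 0.24·t(2 jobs) + 0.29·t(3 jobs)
Solving: t(0 jobs) = 4.8556, t(2 jobs) = 4.2338, t(3 jobs) = 4.7545.
Expected ticks from 3 jobs to 1 job: 4.7545.

4.7545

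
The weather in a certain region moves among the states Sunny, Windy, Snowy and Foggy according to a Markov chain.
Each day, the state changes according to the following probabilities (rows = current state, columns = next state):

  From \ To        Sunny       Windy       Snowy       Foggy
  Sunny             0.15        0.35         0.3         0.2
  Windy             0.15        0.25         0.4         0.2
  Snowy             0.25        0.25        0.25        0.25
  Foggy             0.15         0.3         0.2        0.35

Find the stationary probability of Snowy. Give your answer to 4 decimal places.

0.2884

Let the stationary distribution be π with π = πP and π_1 + π_2 + π_3 + π_4 = 1.
π_1 = 0.15·π_1 + 0.15·π_2 + 0.25·π_3 + 0.15·π_4
π_2 = 0.35·π_1 + 0.25·π_2 + 0.25·π_3 + 0.3·π_4
π_3 = 0.3·π_1 + 0.4·π_2 + 0.25·π_3 + 0.2·π_4
Solving with the normalization constraint gives π = (0.1788, 0.2805, 0.2884, 0.2523).
So the stationary probability of Snowy is 0.2884.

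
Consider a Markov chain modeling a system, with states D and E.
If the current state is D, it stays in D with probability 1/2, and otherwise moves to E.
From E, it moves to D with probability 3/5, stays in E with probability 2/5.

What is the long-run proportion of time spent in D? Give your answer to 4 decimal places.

0.5455

Let the stationary distribution be π with π = πP and π_1 + π_2 = 1.
π_1 = 0.5·π_1 + 0.6·π_2
Solving with the normalization constraint gives π = (0.5455, 0.4545).
So the stationary probability of D is 0.5455.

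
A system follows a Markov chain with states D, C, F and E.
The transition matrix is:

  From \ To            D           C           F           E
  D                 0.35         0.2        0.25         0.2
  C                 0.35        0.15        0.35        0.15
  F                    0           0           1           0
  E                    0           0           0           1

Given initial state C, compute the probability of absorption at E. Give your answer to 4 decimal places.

0.3472

Let h(s) be the probability of absorption at E starting from transient state s. Then h(E) = 1 and h(F) = 0. By first-step analysis:
h(D) = 0.35·h(D) + 0.2·h(C) + 0.25·0 + 0.2·1
h(C) = 0.35·h(D) + 0.15·h(C) + 0.35·0 + 0.15·1
Solving: h(D) = 0.4145, h(C) = 0.3472.
Starting from C, the probability is 0.3472.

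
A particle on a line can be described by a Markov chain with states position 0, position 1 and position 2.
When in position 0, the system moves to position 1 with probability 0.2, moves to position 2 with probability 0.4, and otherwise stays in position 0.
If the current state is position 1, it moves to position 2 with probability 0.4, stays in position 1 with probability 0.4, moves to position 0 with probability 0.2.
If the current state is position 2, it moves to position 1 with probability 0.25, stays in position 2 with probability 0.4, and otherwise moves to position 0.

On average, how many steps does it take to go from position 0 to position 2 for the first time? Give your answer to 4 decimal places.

2.5000

Let t(s) be the expected number of steps to first reach position 2 from state s, with t(position 2) = 0. Conditioning on the first step:
t(position 0) = 1 + 0.4·t(position 0) + 0.2·t(position 1)
t(position 1) = 1 + 0.2·t(position 0) + 0.4·t(position 1)
Solving: t(position 0) = 2.5000, t(position 1) = 2.5000.
Expected steps from position 0 to position 2: 2.5000.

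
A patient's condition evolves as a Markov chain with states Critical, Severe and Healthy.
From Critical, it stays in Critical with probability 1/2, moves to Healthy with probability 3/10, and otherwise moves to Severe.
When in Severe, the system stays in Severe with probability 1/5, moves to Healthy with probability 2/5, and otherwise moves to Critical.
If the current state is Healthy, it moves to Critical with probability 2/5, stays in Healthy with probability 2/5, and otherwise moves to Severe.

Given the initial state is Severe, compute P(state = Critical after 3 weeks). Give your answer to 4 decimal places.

Propagate the distribution vector 3 weeks from Severe.
After 0 weeks: (0.0000, 1.0000, 0.0000)
After 1 week: (0.4000, 0.2000, 0.4000)
After 2 weeks: (0.4400, 0.2000, 0.3600)
After 3 weeks: (0.4440, 0.2000, 0.3560)
P(in Critical after 3 weeks) = 0.4440

0.4440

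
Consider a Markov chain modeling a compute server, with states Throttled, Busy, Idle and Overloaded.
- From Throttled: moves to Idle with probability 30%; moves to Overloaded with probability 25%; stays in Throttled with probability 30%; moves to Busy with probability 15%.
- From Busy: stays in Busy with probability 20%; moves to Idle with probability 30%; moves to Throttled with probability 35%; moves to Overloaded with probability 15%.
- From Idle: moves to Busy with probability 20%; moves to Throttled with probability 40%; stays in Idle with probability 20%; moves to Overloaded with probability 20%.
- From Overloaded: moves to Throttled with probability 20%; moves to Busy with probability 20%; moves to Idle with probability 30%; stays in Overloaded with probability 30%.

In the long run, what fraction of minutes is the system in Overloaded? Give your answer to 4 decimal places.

0.2294

Let the stationary distribution be π with π = πP and π_1 + π_2 + π_3 + π_4 = 1.
π_1 = 0.3·π_1 + 0.35·π_2 + 0.4·π_3 + 0.2·π_4
π_2 = 0.15·π_1 + 0.2·π_2 + 0.2·π_3 + 0.2·π_4
π_3 = 0.3·π_1 + 0.3·π_2 + 0.2·π_3 + 0.3·π_4
Solving with the normalization constraint gives π = (0.3135, 0.1843, 0.2727, 0.2294).
So the stationary probability of Overloaded is 0.2294.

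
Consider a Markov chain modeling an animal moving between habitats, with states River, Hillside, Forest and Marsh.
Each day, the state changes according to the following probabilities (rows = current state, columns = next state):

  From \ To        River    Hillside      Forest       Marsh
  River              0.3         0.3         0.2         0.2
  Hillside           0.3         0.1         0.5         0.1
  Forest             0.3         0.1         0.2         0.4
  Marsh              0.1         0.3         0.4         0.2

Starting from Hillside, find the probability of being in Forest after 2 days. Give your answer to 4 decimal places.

0.2500

Propagate the distribution vector 2 days from Hillside.
After 0 days: (0.0000, 1.0000, 0.0000, 0.0000)
After 1 day: (0.3000, 0.1000, 0.5000, 0.1000)
After 2 days: (0.2800, 0.1800, 0.2500, 0.2900)
P(in Forest after 2 days) = 0.2500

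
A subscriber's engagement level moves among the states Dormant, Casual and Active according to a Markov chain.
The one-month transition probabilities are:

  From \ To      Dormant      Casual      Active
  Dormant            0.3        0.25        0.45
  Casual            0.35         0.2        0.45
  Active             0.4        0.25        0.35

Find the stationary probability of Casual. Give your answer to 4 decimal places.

Let the stationary distribution be π with π = πP and π_1 + π_2 + π_3 = 1.
π_1 = 0.3·π_1 + 0.35·π_2 + 0.4·π_3
π_2 = 0.25·π_1 + 0.2·π_2 + 0.25·π_3
Solving with the normalization constraint gives π = (0.3528, 0.2381, 0.4091).
So the stationary probability of Casual is 0.2381.

0.2381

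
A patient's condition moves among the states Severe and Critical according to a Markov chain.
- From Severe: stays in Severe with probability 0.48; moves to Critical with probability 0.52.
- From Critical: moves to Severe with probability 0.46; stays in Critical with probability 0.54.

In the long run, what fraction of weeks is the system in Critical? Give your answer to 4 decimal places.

Let the stationary distribution be π with π = πP and π_1 + π_2 = 1.
π_1 = 0.48·π_1 + 0.46·π_2
Solving with the normalization constraint gives π = (0.4694, 0.5306).
So the stationary probability of Critical is 0.5306.

0.5306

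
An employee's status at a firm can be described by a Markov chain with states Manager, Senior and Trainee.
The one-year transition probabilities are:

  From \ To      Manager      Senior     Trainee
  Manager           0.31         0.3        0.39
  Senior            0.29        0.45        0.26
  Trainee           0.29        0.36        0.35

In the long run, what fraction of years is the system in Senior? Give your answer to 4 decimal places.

Let the stationary distribution be π with π = πP and π_1 + π_2 + π_3 = 1.
π_1 = 0.31·π_1 + 0.29·π_2 + 0.29·π_3
π_2 = 0.3·π_1 + 0.45·π_2 + 0.36·π_3
Solving with the normalization constraint gives π = (0.2959, 0.3761, 0.3280).
So the stationary probability of Senior is 0.3761.

0.3761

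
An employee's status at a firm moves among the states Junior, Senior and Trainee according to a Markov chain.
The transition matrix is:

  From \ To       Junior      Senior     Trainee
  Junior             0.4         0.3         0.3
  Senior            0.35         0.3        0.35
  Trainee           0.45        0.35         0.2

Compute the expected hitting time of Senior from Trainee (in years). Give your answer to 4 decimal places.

3.0435

Let t(s) be the expected number of years to first reach Senior from state s, with t(Senior) = 0. Conditioning on the first year:
t(Junior) = 1 + 0.4·t(Junior) + 0.3·t(Trainee)
t(Trainee) = 1 + 0.45·t(Junior) + 0.2·t(Trainee)
Solving: t(Junior) = 3.1884, t(Trainee) = 3.0435.
Expected years from Trainee to Senior: 3.0435.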